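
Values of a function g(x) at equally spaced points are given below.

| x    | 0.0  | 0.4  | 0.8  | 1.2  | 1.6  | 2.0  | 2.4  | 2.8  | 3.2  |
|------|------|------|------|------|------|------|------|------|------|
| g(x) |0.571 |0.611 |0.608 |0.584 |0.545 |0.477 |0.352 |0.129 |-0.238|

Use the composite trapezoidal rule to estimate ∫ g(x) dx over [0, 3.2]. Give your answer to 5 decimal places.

h = 0.4, n = 8.
(h/2)·[y₀ + 2y₁ + 2y₂ + 2y₃ + 2y₄ + 2y₅ + 2y₆ + 2y₇ + y₈] = 0.2·(6.945) = 1.38900.

1.38900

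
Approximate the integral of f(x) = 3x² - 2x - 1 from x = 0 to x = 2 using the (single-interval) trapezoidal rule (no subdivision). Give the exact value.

T = (b−a)/2 · [f(0) + f(2)] = 1·[(-1) + 7] = 6.

6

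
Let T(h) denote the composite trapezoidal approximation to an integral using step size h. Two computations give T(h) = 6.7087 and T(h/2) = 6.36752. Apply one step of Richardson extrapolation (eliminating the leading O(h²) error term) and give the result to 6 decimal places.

R = (4·T(h/2) − T(h)) / 3 = (4·6.36752 − 6.7087)/3 = (18.76138)/3 = 6.253793.

6.253793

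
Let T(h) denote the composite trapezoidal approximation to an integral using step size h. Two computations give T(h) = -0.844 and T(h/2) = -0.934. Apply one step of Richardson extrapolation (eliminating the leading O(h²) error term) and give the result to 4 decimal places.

R = (4·T(h/2) − T(h)) / 3 = (4·(-0.934) − (-0.844))/3 = (-2.892)/3 = -0.9640.

-0.9640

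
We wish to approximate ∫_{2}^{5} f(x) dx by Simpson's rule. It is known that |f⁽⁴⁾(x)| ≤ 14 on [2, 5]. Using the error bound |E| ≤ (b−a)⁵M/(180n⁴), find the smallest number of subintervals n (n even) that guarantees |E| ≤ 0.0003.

16

Need 3402/(180n⁴) ≤ 0.0003.
n⁴ ≥ 3402/(180·0.0003) = 63000 ⇒ n ≥ 15.8429, so the smallest even n is 16. (n must be even for Simpson's rule.)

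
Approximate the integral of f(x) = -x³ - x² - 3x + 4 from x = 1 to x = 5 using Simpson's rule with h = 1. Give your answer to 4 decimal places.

h = (5 − 1)/4 = 1.
Nodes x₀,…,x₄ = 1, 2, 3, 4, 5.
f(x) = -x³ - x² - 3x + 4: f₀=-1, f₁=-14, f₂=-41, f₃=-88, f₄=-161.
(h/3)·[f₀ + 4f₁ + 2f₂ + 4f₃ + f₄] = 0.333333·(-652) = -217.3333.

-217.3333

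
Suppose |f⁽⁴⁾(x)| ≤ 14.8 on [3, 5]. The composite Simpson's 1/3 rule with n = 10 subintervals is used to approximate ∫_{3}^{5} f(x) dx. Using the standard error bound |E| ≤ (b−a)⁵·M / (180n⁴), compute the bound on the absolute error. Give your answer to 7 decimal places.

|E| ≤ (2)⁵·14.8 / (180·10⁴) = 473.6/1800000 = 0.0002631.

0.0002631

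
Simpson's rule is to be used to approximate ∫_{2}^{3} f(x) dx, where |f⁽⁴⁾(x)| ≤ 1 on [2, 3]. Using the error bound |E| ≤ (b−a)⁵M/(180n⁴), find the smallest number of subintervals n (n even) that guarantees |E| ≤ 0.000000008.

30

Need 1/(180n⁴) ≤ 0.000000008.
n⁴ ≥ 1/(180·0.000000008) = 694444 ⇒ n ≥ 28.8675, so the smallest even n is 30. (n must be even for Simpson's rule.)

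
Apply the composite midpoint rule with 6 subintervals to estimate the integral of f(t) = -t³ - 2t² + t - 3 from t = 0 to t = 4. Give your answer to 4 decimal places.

h = (4 − 0)/6 = 0.666667.
Midpoints m₁,…,m₆ = 0.333333, 1, 1.666667, 2.333333, 3, 3.666667.
f(m₁)=-2.925926, f(m₂)=-5, f(m₃)=-11.518519, f(m₄)=-24.259259, f(m₅)=-45, f(m₆)=-75.518519.
h·[f(m₁) + f(m₂) + f(m₃) + f(m₄) + f(m₅) + f(m₆)] = 0.666667·(-164.222222) = -109.4815.

-109.4815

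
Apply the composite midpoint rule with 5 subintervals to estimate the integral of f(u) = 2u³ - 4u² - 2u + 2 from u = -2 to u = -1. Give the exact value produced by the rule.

-11.79

h = (-1 − (-2))/5 = 0.2.
Midpoints m₁,…,m₅ = -1.9, -1.7, -1.5, -1.3, -1.1.
f(m₁)=-22.358, f(m₂)=-15.986, f(m₃)=-10.75, f(m₄)=-6.554, f(m₅)=-3.302.
h·[f(m₁) + f(m₂) + f(m₃) + f(m₄) + f(m₅)] = 0.2·(-58.95) = -11.79.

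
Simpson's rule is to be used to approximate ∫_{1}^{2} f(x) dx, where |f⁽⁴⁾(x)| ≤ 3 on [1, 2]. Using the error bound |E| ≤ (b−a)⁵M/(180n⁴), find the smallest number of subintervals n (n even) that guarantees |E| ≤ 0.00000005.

Need 3/(180n⁴) ≤ 0.00000005.
n⁴ ≥ 3/(180·0.00000005) = 333333 ⇒ n ≥ 24.0281, so the smallest even n is 26. (n must be even for Simpson's rule.)

26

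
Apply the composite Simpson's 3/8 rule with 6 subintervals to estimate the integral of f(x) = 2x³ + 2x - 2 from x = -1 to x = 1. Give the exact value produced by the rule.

h = (1 − (-1))/6 = 0.333333.
Nodes x₀,…,x₆ = -1, -0.666667, -0.333333, 0, 0.333333, 0.666667, 1.
f(x) = 2x³ + 2x - 2: f₀=-6, f₁=-3.925926, f₂=-2.740741, f₃=-2, f₄=-1.259259, f₅=-0.074074, f₆=2.
(3h/8)·[f₀ + 3f₁ + 3f₂ + 2f₃ + 3f₄ + 3f₅ + f₆] = 0.125·(-32) = -4.

-4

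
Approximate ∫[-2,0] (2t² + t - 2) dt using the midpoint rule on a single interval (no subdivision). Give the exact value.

-2

M = (b−a)·f(-1) = 2·(-1) = -2.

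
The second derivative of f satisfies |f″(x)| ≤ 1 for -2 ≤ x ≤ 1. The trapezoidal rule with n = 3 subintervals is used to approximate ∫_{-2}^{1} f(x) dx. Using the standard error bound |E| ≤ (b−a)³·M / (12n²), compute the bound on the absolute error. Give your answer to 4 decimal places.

0.2500

|E| ≤ (3)³·1 / (12·3²) = 27/108 = 0.2500.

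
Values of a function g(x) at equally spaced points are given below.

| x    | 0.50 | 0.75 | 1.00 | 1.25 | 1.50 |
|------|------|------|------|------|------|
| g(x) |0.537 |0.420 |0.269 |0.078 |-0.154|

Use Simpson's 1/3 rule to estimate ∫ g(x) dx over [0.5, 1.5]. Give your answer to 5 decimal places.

0.24275

h = 0.25, n = 4.
(h/3)·[y₀ + 4y₁ + 2y₂ + 4y₃ + y₄] = 0.083333·(2.913) = 0.24275.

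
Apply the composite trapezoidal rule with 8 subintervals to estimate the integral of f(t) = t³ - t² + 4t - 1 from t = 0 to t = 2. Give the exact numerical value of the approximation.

7.375

h = (2 − 0)/8 = 0.25.
Nodes t₀,…,t₈ = 0, 0.25, 0.5, 0.75, 1, 1.25, 1.5, 1.75, 2.
f(t) = t³ - t² + 4t - 1: f₀=-1, f₁=-0.046875, f₂=0.875, f₃=1.859375, f₄=3, f₅=4.390625, f₆=6.125, f₇=8.296875, f₈=11.
(h/2)·[f₀ + 2f₁ + 2f₂ + 2f₃ + 2f₄ + 2f₅ + 2f₆ + 2f₇ + f₈] = 0.125·(59) = 7.375.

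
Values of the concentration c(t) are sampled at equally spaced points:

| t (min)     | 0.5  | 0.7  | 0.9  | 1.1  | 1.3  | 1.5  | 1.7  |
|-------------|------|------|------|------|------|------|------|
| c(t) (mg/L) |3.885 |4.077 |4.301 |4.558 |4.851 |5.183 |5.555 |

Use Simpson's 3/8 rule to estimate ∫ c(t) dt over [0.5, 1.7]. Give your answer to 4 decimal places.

5.5344

h = 0.2, n = 6.
(3h/8)·[y₀ + 3y₁ + 3y₂ + 2y₃ + 3y₄ + 3y₅ + y₆] = 0.075·(73.792) = 5.5344.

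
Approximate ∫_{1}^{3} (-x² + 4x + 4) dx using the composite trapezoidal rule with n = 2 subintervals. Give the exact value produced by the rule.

15

h = (3 − 1)/2 = 1.
Nodes x₀,…,x₂ = 1, 2, 3.
f(x) = -x² + 4x + 4: f₀=7, f₁=8, f₂=7.
(h/2)·[f₀ + 2f₁ + f₂] = 0.5·(30) = 15.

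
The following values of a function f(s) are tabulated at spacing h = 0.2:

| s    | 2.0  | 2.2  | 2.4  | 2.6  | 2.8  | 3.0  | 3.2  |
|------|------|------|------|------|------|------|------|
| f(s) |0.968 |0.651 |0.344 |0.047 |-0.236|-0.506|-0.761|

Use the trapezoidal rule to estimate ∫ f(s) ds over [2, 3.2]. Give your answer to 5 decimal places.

0.08070

h = 0.2, n = 6.
(h/2)·[y₀ + 2y₁ + 2y₂ + 2y₃ + 2y₄ + 2y₅ + y₆] = 0.1·(0.807) = 0.08070.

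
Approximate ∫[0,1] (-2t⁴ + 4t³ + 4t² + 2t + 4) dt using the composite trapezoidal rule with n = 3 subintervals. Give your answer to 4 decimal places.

h = (1 − 0)/3 = 0.333333.
Nodes t₀,…,t₃ = 0, 0.333333, 0.666667, 1.
f(t) = -2t⁴ + 4t³ + 4t² + 2t + 4: f₀=4, f₁=5.234568, f₂=7.901235, f₃=12.
(h/2)·[f₀ + 2f₁ + 2f₂ + f₃] = 0.166667·(42.271605) = 7.0453.

7.0453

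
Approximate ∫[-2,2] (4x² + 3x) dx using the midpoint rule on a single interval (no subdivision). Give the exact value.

M = (b−a)·f(0) = 4·(0) = 0.

0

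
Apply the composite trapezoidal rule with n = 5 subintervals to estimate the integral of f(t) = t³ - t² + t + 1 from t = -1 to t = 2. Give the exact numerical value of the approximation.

h = (2 − (-1))/5 = 0.6.
Nodes t₀,…,t₅ = -1, -0.4, 0.2, 0.8, 1.4, 2.
f(t) = t³ - t² + t + 1: f₀=-2, f₁=0.376, f₂=1.168, f₃=1.672, f₄=3.184, f₅=7.
(h/2)·[f₀ + 2f₁ + 2f₂ + 2f₃ + 2f₄ + f₅] = 0.3·(17.8) = 5.34.

5.34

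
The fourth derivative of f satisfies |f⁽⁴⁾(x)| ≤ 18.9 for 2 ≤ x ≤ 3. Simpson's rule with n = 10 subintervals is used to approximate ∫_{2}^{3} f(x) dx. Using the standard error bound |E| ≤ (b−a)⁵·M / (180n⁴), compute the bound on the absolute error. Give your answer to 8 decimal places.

0.00001050

|E| ≤ (1)⁵·18.9 / (180·10⁴) = 18.9/1800000 = 0.00001050.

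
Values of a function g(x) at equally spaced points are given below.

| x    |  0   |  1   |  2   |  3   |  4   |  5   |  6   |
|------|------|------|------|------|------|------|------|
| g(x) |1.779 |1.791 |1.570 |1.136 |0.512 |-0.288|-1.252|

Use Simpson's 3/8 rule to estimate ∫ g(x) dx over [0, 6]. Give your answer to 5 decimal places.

5.08275

h = 1, n = 6.
(3h/8)·[y₀ + 3y₁ + 3y₂ + 2y₃ + 3y₄ + 3y₅ + y₆] = 0.375·(13.554) = 5.08275.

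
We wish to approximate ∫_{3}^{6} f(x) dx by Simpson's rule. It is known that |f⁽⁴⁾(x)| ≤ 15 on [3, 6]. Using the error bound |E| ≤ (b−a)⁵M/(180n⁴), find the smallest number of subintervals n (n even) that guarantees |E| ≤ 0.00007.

24

Need 3645/(180n⁴) ≤ 0.00007.
n⁴ ≥ 3645/(180·0.00007) = 289286 ⇒ n ≥ 23.1917, so the smallest even n is 24. (n must be even for Simpson's rule.)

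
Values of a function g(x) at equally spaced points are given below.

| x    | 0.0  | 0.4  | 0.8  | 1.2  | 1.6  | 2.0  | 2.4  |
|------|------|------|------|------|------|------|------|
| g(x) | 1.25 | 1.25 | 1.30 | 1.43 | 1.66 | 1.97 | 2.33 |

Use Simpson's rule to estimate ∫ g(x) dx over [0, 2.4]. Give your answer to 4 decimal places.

3.7467

h = 0.4, n = 6.
(h/3)·[y₀ + 4y₁ + 2y₂ + 4y₃ + 2y₄ + 4y₅ + y₆] = 0.133333·(28.10) = 3.7467.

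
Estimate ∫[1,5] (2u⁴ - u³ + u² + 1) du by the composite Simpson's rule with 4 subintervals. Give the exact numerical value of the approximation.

1140

h = (5 − 1)/4 = 1.
Nodes u₀,…,u₄ = 1, 2, 3, 4, 5.
f(u) = 2u⁴ - u³ + u² + 1: f₀=3, f₁=29, f₂=145, f₃=465, f₄=1151.
(h/3)·[f₀ + 4f₁ + 2f₂ + 4f₃ + f₄] = 0.333333·(3420) = 1140.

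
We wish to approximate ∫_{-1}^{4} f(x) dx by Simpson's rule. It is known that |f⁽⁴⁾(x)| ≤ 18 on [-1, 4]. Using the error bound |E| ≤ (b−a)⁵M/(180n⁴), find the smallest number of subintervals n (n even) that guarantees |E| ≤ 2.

4

Need 56250/(180n⁴) ≤ 2.
n⁴ ≥ 56250/(180·2) = 156.25 ⇒ n ≥ 3.5355, so the smallest even n is 4. (n must be even for Simpson's rule.)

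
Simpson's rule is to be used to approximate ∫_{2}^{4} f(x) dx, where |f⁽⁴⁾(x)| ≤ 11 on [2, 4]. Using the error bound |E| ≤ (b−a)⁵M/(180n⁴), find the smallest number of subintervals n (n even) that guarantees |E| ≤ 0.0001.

12

Need 352/(180n⁴) ≤ 0.0001.
n⁴ ≥ 352/(180·0.0001) = 19555.6 ⇒ n ≥ 11.8254, so the smallest even n is 12. (n must be even for Simpson's rule.)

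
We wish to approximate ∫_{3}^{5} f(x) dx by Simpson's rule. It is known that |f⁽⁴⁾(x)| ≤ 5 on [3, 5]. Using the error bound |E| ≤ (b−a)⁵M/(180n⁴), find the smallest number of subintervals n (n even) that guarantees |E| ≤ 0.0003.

Need 160/(180n⁴) ≤ 0.0003.
n⁴ ≥ 160/(180·0.0003) = 2962.96 ⇒ n ≥ 7.3779, so the smallest even n is 8. (n must be even for Simpson's rule.)

8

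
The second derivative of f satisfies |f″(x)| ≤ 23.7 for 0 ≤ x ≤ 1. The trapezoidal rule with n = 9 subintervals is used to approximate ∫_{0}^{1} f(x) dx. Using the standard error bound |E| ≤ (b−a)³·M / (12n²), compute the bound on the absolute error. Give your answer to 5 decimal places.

|E| ≤ (1)³·23.7 / (12·9²) = 23.7/972 = 0.02438.

0.02438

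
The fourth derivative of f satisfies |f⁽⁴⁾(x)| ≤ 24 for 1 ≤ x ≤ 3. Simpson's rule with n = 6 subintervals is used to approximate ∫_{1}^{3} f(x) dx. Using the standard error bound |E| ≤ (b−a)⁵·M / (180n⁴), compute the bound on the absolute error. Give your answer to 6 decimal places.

|E| ≤ (2)⁵·24 / (180·6⁴) = 768/233280 = 0.003292.

0.003292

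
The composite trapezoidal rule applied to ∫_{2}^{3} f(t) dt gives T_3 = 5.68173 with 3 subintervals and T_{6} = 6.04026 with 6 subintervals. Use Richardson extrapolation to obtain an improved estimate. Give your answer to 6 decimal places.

R = (4·T_{6} − T_3) / 3 = (4·6.04026 − 5.68173)/3 = (18.47931)/3 = 6.159770.

6.159770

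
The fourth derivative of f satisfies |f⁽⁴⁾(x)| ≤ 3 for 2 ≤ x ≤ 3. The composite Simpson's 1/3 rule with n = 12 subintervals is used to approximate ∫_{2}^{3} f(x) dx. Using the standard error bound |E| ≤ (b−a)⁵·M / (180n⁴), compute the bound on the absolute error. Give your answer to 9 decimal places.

0.000000804

|E| ≤ (1)⁵·3 / (180·12⁴) = 3/3732480 = 0.000000804.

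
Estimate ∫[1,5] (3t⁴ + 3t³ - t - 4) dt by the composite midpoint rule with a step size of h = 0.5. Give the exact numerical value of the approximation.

2296.671875

h = (5 − 1)/8 = 0.5.
Midpoints m₁,…,m₈ = 1.25, 1.75, 2.25, 2.75, 3.25, 3.75, 4.25, 4.75.
f(m₁)=7.93359375, f(m₂)=38.46484375, f(m₃)=104.80859375, f(m₄)=227.21484375, f(m₅)=430.43359375, f(m₆)=743.71484375, f(m₇)=1200.80859375, f(m₈)=1839.96484375.
h·[f(m₁) + f(m₂) + f(m₃) + f(m₄) + f(m₅) + f(m₆) + f(m₇) + f(m₈)] = 0.5·(4593.34375) = 2296.671875.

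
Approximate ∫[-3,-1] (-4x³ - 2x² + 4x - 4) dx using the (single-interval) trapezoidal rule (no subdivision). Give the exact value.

68

T = (b−a)/2 · [f(-3) + f(-1)] = 1·[74 + (-6)] = 68.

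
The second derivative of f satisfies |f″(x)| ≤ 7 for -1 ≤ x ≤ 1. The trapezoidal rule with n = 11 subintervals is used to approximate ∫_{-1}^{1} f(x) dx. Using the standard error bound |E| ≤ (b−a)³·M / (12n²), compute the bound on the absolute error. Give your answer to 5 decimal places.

0.03857

|E| ≤ (2)³·7 / (12·11²) = 56/1452 = 0.03857.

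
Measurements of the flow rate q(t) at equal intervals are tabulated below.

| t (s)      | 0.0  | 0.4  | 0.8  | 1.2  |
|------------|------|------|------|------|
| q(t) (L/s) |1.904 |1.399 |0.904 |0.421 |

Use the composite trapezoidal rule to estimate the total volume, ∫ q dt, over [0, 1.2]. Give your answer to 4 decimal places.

h = 0.4, n = 3.
(h/2)·[y₀ + 2y₁ + 2y₂ + y₃] = 0.2·(6.931) = 1.3862.

1.3862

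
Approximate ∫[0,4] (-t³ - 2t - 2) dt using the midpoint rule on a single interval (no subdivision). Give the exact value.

M = (b−a)·f(2) = 4·(-14) = -56.

-56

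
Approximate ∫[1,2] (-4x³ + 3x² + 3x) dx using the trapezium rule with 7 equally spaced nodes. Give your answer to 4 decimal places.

h = (2 − 1)/6 = 0.166667.
Nodes x₀,…,x₆ = 1, 1.166667, 1.333333, 1.5, 1.666667, 1.833333, 2.
f(x) = -4x³ + 3x² + 3x: f₀=2, f₁=1.231481, f₂=-0.148148, f₃=-2.25, f₄=-5.185185, f₅=-9.064815, f₆=-14.
(h/2)·[f₀ + 2f₁ + 2f₂ + 2f₃ + 2f₄ + 2f₅ + f₆] = 0.083333·(-42.833333) = -3.5694.

-3.5694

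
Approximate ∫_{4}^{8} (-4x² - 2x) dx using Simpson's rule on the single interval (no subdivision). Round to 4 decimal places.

S = (b−a)/6 · [f(4) + 4f(6) + f(8)] = 0.666667·[(-72) + 4·(-156) + (-272)] = -645.3333.

-645.3333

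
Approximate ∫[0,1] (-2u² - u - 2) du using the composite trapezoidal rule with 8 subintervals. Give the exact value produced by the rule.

-3.171875

h = (1 − 0)/8 = 0.125.
Nodes u₀,…,u₈ = 0, 0.125, 0.25, 0.375, 0.5, 0.625, 0.75, 0.875, 1.
f(u) = -2u² - u - 2: f₀=-2, f₁=-2.15625, f₂=-2.375, f₃=-2.65625, f₄=-3, f₅=-3.40625, f₆=-3.875, f₇=-4.40625, f₈=-5.
(h/2)·[f₀ + 2f₁ + 2f₂ + 2f₃ + 2f₄ + 2f₅ + 2f₆ + 2f₇ + f₈] = 0.0625·(-50.75) = -3.171875.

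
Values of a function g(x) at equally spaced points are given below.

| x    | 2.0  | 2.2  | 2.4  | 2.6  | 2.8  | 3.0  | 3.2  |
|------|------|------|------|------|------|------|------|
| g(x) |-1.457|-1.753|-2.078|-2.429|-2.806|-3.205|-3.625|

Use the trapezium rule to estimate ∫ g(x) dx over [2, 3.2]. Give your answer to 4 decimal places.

h = 0.2, n = 6.
(h/2)·[y₀ + 2y₁ + 2y₂ + 2y₃ + 2y₄ + 2y₅ + y₆] = 0.1·(-29.624) = -2.9624.

-2.9624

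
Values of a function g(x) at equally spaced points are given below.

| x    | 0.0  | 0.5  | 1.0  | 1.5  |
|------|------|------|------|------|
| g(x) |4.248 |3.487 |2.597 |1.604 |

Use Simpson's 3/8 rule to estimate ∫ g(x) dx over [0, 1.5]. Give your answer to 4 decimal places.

4.5195

h = 0.5, n = 3.
(3h/8)·[y₀ + 3y₁ + 3y₂ + y₃] = 0.1875·(24.104) = 4.5195.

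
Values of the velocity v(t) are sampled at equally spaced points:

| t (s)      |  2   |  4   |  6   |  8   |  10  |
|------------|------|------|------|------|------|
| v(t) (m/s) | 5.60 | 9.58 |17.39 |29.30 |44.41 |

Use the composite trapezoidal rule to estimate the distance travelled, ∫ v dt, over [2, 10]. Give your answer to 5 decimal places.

162.55000

h = 2, n = 4.
(h/2)·[y₀ + 2y₁ + 2y₂ + 2y₃ + y₄] = 1·(162.55) = 162.55000.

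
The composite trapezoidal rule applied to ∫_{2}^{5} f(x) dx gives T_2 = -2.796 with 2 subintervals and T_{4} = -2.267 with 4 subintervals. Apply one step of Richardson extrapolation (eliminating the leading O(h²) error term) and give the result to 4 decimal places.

R = (4·T_{4} − T_2) / 3 = (4·(-2.267) − (-2.796))/3 = (-6.272)/3 = -2.0907.

-2.0907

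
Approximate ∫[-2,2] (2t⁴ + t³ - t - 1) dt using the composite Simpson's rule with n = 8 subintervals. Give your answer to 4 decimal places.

h = (2 − (-2))/8 = 0.5.
Nodes t₀,…,t₈ = -2, -1.5, -1, -0.5, 0, 0.5, 1, 1.5, 2.
f(t) = 2t⁴ + t³ - t - 1: f₀=25, f₁=7.25, f₂=1, f₃=-0.5, f₄=-1, f₅=-1.25, f₆=1, f₇=11, f₈=37.
(h/3)·[f₀ + 4f₁ + 2f₂ + 4f₃ + 2f₄ + 4f₅ + 2f₆ + 4f₇ + f₈] = 0.166667·(130) = 21.6667.

21.6667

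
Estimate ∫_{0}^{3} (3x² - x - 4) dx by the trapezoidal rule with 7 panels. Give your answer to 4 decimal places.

h = (3 − 0)/7 = 0.428571.
Nodes x₀,…,x₇ = 0, 0.428571, 0.857143, 1.285714, 1.714286, 2.142857, 2.571429, 3.
f(x) = 3x² - x - 4: f₀=-4, f₁=-3.877551, f₂=-2.653061, f₃=-0.326531, f₄=3.102041, f₅=7.632653, f₆=13.265306, f₇=20.
(h/2)·[f₀ + 2f₁ + 2f₂ + 2f₃ + 2f₄ + 2f₅ + 2f₆ + f₇] = 0.214286·(50.285714) = 10.7755.

10.7755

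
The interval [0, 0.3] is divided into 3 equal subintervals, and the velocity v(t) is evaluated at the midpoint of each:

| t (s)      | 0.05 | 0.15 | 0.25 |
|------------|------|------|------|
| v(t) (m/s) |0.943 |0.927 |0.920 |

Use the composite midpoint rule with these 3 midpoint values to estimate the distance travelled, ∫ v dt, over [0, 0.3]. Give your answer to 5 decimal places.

h = 0.1, n = 3.
h·[y(m₁) + y(m₂) + y(m₃)] = 0.1·(2.790) = 0.27900.

0.27900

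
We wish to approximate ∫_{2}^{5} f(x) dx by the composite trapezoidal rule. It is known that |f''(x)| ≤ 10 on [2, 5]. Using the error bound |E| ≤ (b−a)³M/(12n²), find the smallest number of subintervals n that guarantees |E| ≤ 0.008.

54

Need 270/(12n²) ≤ 0.008.
n² ≥ 270/(12·0.008) = 2812.5 ⇒ n ≥ 53.0330, so the smallest n is 54.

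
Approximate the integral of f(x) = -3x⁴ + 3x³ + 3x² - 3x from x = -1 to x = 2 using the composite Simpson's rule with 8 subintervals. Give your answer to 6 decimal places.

h = (2 − (-1))/8 = 0.375.
Nodes x₀,…,x₈ = -1, -0.625, -0.25, 0.125, 0.5, 0.875, 1.25, 1.625, 2.
f(x) = -3x⁴ + 3x³ + 3x² - 3x: f₀=0, f₁=1.856689453125, f₂=0.87890625, f₃=-0.322998046875, f₄=-0.5625, f₅=-0.076904296875, f₆=-0.52734375, f₇=-4.998779296875, f₈=-18.
(h/3)·[f₀ + 4f₁ + 2f₂ + 4f₃ + 2f₄ + 4f₅ + 2f₆ + 4f₇ + f₈] = 0.125·(-32.58984375) = -4.073730.

-4.073730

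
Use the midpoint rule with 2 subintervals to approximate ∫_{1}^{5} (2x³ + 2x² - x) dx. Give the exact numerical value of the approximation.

h = (5 − 1)/2 = 2.
Midpoints m₁,…,m₂ = 2, 4.
f(m₁)=22, f(m₂)=156.
h·[f(m₁) + f(m₂)] = 2·(178) = 356.

356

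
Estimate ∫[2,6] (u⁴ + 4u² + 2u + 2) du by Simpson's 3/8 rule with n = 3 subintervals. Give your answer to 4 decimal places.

1869.9259

h = (6 − 2)/3 = 1.333333.
Nodes u₀,…,u₃ = 2, 3.333333, 4.666667, 6.
f(u) = u⁴ + 4u² + 2u + 2: f₀=38, f₁=176.567901, f₂=572.716049, f₃=1454.
(3h/8)·[f₀ + 3f₁ + 3f₂ + f₃] = 0.5·(3739.851852) = 1869.9259.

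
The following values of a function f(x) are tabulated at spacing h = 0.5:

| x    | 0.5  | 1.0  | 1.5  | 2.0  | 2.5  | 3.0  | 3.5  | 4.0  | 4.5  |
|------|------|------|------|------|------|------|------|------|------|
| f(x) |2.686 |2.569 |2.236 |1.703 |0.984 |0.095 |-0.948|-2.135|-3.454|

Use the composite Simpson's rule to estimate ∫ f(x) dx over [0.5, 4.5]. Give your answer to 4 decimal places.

2.1173

h = 0.5, n = 8.
(h/3)·[y₀ + 4y₁ + 2y₂ + 4y₃ + 2y₄ + 4y₅ + 2y₆ + 4y₇ + y₈] = 0.166667·(12.704) = 2.1173.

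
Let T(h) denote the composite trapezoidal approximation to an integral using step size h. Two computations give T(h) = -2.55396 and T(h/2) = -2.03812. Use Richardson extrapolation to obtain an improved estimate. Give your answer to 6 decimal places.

-1.866173

R = (4·T(h/2) − T(h)) / 3 = (4·(-2.03812) − (-2.55396))/3 = (-5.59852)/3 = -1.866173.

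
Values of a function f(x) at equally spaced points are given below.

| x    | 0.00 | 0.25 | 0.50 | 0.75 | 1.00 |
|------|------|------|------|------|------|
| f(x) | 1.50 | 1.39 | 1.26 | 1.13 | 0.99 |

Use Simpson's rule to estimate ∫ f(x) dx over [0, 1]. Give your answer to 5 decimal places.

1.25750

h = 0.25, n = 4.
(h/3)·[y₀ + 4y₁ + 2y₂ + 4y₃ + y₄] = 0.083333·(15.09) = 1.25750.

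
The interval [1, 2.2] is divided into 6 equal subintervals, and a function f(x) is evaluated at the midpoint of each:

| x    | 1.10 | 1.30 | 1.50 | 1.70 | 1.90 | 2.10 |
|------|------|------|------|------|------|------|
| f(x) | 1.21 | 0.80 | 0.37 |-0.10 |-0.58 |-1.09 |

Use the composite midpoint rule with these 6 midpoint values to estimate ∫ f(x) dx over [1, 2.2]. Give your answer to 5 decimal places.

0.12200

h = 0.2, n = 6.
h·[y(m₁) + y(m₂) + y(m₃) + y(m₄) + y(m₅) + y(m₆)] = 0.2·(0.61) = 0.12200.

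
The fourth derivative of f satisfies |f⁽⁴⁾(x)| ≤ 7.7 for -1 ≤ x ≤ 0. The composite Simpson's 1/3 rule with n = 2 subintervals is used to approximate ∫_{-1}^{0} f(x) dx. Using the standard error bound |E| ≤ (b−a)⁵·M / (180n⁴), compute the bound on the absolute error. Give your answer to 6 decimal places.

|E| ≤ (1)⁵·7.7 / (180·2⁴) = 7.7/2880 = 0.002674.

0.002674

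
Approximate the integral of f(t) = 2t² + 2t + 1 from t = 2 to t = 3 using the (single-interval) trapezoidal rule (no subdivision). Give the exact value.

19

T = (b−a)/2 · [f(2) + f(3)] = 0.5·[13 + 25] = 19.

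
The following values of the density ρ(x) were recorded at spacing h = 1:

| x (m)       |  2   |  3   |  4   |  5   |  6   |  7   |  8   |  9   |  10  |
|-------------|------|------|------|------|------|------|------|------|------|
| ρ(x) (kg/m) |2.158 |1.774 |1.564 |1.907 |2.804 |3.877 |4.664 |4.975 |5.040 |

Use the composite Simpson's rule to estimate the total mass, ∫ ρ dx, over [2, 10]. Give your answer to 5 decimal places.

h = 1, n = 8.
(h/3)·[y₀ + 4y₁ + 2y₂ + 4y₃ + 2y₄ + 4y₅ + 2y₆ + 4y₇ + y₈] = 0.333333·(75.394) = 25.13133.

25.13133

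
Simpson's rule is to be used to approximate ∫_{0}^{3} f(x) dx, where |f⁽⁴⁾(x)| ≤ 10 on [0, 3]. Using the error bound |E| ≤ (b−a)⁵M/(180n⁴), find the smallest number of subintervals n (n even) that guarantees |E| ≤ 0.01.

Need 2430/(180n⁴) ≤ 0.01.
n⁴ ≥ 2430/(180·0.01) = 1350 ⇒ n ≥ 6.0615, so the smallest even n is 8. (n must be even for Simpson's rule.)

8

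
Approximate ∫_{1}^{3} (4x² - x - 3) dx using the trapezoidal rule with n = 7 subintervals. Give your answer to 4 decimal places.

h = (3 − 1)/7 = 0.285714.
Nodes x₀,…,x₇ = 1, 1.285714, 1.571429, 1.857143, 2.142857, 2.428571, 2.714286, 3.
f(x) = 4x² - x - 3: f₀=0, f₁=2.326531, f₂=5.306122, f₃=8.938776, f₄=13.224490, f₅=18.163265, f₆=23.755102, f₇=30.
(h/2)·[f₀ + 2f₁ + 2f₂ + 2f₃ + 2f₄ + 2f₅ + 2f₆ + f₇] = 0.142857·(173.428571) = 24.7755.

24.7755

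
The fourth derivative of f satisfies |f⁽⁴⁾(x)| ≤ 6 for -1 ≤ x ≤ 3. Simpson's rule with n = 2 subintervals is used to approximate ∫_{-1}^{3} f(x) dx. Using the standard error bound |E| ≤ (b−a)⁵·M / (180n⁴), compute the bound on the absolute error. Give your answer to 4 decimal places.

2.1333

|E| ≤ (4)⁵·6 / (180·2⁴) = 6144/2880 = 2.1333.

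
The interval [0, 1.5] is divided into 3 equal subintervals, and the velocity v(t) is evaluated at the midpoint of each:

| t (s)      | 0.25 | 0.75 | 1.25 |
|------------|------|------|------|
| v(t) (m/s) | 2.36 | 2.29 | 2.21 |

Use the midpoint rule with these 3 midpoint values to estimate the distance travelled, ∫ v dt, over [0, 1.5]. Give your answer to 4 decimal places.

h = 0.5, n = 3.
h·[y(m₁) + y(m₂) + y(m₃)] = 0.5·(6.86) = 3.4300.

3.4300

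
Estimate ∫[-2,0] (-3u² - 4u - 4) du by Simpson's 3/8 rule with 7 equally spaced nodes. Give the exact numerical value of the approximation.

-8

h = (0 − (-2))/6 = 0.333333.
Nodes u₀,…,u₆ = -2, -1.666667, -1.333333, -1, -0.666667, -0.333333, 0.
f(u) = -3u² - 4u - 4: f₀=-8, f₁=-5.666667, f₂=-4, f₃=-3, f₄=-2.666667, f₅=-3, f₆=-4.
(3h/8)·[f₀ + 3f₁ + 3f₂ + 2f₃ + 3f₄ + 3f₅ + f₆] = 0.125·(-64) = -8.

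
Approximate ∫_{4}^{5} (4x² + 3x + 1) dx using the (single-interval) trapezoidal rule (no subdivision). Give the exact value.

T = (b−a)/2 · [f(4) + f(5)] = 0.5·[77 + 116] = 96.5.

96.5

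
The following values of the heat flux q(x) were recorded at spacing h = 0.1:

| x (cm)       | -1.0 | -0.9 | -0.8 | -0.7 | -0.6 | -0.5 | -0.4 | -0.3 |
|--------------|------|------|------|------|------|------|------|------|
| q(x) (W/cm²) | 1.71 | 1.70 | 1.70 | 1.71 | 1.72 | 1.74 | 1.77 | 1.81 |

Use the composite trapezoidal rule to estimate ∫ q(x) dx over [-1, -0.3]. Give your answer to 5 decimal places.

h = 0.1, n = 7.
(h/2)·[y₀ + 2y₁ + 2y₂ + 2y₃ + 2y₄ + 2y₅ + 2y₆ + y₇] = 0.05·(24.20) = 1.21000.

1.21000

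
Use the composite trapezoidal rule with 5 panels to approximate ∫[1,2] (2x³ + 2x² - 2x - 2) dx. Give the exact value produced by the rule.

7.24

h = (2 − 1)/5 = 0.2.
Nodes x₀,…,x₅ = 1, 1.2, 1.4, 1.6, 1.8, 2.
f(x) = 2x³ + 2x² - 2x - 2: f₀=0, f₁=1.936, f₂=4.608, f₃=8.112, f₄=12.544, f₅=18.
(h/2)·[f₀ + 2f₁ + 2f₂ + 2f₃ + 2f₄ + f₅] = 0.1·(72.4) = 7.24.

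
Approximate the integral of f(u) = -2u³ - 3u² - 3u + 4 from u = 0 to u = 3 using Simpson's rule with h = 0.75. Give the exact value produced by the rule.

-69

h = (3 − 0)/4 = 0.75.
Nodes u₀,…,u₄ = 0, 0.75, 1.5, 2.25, 3.
f(u) = -2u³ - 3u² - 3u + 4: f₀=4, f₁=-0.78125, f₂=-14, f₃=-40.71875, f₄=-86.
(h/3)·[f₀ + 4f₁ + 2f₂ + 4f₃ + f₄] = 0.25·(-276) = -69.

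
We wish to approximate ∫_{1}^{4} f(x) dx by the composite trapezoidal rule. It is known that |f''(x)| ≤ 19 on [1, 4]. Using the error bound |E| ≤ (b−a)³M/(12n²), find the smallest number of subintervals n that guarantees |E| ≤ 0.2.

Need 513/(12n²) ≤ 0.2.
n² ≥ 513/(12·0.2) = 213.75 ⇒ n ≥ 14.6202, so the smallest n is 15.

15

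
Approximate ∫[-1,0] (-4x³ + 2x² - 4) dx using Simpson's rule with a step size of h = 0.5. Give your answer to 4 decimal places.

h = (0 − (-1))/2 = 0.5.
Nodes x₀,…,x₂ = -1, -0.5, 0.
f(x) = -4x³ + 2x² - 4: f₀=2, f₁=-3, f₂=-4.
(h/3)·[f₀ + 4f₁ + f₂] = 0.166667·(-14) = -2.3333.

-2.3333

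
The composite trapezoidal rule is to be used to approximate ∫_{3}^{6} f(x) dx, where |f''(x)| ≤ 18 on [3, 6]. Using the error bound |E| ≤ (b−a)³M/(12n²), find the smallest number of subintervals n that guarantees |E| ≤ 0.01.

64

Need 486/(12n²) ≤ 0.01.
n² ≥ 486/(12·0.01) = 4050 ⇒ n ≥ 63.6396, so the smallest n is 64.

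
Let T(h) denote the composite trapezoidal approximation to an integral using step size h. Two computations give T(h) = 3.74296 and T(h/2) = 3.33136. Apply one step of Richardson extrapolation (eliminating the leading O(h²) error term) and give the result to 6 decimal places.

3.194160

R = (4·T(h/2) − T(h)) / 3 = (4·3.33136 − 3.74296)/3 = (9.58248)/3 = 3.194160.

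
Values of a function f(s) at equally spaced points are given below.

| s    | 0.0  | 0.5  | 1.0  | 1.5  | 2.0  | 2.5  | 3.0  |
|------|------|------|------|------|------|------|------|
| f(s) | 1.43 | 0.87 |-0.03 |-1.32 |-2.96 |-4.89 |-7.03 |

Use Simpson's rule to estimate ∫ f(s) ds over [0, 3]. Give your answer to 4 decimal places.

h = 0.5, n = 6.
(h/3)·[y₀ + 4y₁ + 2y₂ + 4y₃ + 2y₄ + 4y₅ + y₆] = 0.166667·(-32.94) = -5.4900.

-5.4900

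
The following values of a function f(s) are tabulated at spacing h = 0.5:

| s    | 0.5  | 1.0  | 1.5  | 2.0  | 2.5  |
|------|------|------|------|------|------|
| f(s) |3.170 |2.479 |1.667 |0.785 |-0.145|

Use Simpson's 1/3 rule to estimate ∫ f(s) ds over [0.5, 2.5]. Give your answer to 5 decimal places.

h = 0.5, n = 4.
(h/3)·[y₀ + 4y₁ + 2y₂ + 4y₃ + y₄] = 0.166667·(19.415) = 3.23583.

3.23583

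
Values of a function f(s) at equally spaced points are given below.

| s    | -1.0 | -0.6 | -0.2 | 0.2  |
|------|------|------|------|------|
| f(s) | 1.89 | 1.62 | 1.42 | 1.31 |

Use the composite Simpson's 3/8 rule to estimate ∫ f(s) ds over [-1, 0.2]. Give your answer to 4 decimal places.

h = 0.4, n = 3.
(3h/8)·[y₀ + 3y₁ + 3y₂ + y₃] = 0.15·(12.32) = 1.8480.

1.8480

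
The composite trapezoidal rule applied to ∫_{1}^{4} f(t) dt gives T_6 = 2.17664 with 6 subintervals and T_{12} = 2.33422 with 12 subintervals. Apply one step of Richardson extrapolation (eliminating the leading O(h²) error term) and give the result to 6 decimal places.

R = (4·T_{12} − T_6) / 3 = (4·2.33422 − 2.17664)/3 = (7.16024)/3 = 2.386747.

2.386747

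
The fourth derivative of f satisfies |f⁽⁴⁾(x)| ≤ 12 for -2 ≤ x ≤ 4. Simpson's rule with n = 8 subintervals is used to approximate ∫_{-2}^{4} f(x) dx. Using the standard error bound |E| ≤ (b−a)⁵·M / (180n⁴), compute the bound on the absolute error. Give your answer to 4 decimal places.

0.1266

|E| ≤ (6)⁵·12 / (180·8⁴) = 93312/737280 = 0.1266.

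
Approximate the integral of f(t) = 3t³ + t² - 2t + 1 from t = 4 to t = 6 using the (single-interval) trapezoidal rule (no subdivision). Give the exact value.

T = (b−a)/2 · [f(4) + f(6)] = 1·[201 + 673] = 874.

874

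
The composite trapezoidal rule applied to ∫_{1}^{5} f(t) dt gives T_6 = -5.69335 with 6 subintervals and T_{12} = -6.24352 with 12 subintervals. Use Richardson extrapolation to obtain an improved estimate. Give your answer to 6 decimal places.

-6.426910

R = (4·T_{12} − T_6) / 3 = (4·(-6.24352) − (-5.69335))/3 = (-19.28073)/3 = -6.426910.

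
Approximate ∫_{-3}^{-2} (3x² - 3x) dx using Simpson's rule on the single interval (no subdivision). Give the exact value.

26.5

S = (b−a)/6 · [f(-3) + 4f(-2.5) + f(-2)] = 0.166667·[36 + 4·26.25 + 18] = 26.5.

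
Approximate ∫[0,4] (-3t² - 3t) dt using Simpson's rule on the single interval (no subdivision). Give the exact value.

-88

S = (b−a)/6 · [f(0) + 4f(2) + f(4)] = 0.666667·[0 + 4·(-18) + (-60)] = -88.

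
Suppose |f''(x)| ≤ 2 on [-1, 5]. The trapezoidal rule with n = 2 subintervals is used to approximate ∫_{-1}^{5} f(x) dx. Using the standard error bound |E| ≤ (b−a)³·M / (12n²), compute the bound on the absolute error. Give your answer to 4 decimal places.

|E| ≤ (6)³·2 / (12·2²) = 432/48 = 9.0000.

9.0000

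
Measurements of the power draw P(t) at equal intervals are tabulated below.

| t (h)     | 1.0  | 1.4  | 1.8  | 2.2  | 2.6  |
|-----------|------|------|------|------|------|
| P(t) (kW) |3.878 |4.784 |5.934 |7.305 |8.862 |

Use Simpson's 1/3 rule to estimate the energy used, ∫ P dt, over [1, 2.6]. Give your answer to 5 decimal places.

h = 0.4, n = 4.
(h/3)·[y₀ + 4y₁ + 2y₂ + 4y₃ + y₄] = 0.133333·(72.964) = 9.72853.

9.72853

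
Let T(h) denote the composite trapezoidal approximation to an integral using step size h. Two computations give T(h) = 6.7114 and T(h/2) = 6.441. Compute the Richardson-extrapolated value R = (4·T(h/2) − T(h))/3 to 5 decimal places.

6.35087

R = (4·T(h/2) − T(h)) / 3 = (4·6.441 − 6.7114)/3 = (19.0526)/3 = 6.35087.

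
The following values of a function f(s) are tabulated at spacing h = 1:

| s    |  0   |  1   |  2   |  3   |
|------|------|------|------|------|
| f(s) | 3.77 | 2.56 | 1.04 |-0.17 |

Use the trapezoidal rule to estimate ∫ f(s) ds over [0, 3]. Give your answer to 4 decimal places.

5.4000

h = 1, n = 3.
(h/2)·[y₀ + 2y₁ + 2y₂ + y₃] = 0.5·(10.80) = 5.4000.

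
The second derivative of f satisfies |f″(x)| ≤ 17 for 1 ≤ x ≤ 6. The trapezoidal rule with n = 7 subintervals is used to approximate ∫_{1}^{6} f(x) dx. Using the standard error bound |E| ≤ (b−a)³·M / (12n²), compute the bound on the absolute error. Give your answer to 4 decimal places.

|E| ≤ (5)³·17 / (12·7²) = 2125/588 = 3.6139.

3.6139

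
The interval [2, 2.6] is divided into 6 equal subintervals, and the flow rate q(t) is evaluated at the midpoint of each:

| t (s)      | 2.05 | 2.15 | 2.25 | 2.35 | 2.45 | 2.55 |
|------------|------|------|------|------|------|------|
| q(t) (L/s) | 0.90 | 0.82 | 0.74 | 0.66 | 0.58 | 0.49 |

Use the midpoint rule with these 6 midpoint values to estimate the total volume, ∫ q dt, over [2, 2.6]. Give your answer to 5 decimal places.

h = 0.1, n = 6.
h·[y(m₁) + y(m₂) + y(m₃) + y(m₄) + y(m₅) + y(m₆)] = 0.1·(4.19) = 0.41900.

0.41900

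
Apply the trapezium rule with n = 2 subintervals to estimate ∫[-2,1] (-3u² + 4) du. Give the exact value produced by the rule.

h = (1 − (-2))/2 = 1.5.
Nodes u₀,…,u₂ = -2, -0.5, 1.
f(u) = -3u² + 4: f₀=-8, f₁=3.25, f₂=1.
(h/2)·[f₀ + 2f₁ + f₂] = 0.75·(-0.5) = -0.375.

-0.375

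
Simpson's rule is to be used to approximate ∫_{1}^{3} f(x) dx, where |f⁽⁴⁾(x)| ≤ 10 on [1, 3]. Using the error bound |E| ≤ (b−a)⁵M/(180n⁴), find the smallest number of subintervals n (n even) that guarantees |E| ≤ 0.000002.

Need 320/(180n⁴) ≤ 0.000002.
n⁴ ≥ 320/(180·0.000002) = 888889 ⇒ n ≥ 30.7052, so the smallest even n is 32. (n must be even for Simpson's rule.)

32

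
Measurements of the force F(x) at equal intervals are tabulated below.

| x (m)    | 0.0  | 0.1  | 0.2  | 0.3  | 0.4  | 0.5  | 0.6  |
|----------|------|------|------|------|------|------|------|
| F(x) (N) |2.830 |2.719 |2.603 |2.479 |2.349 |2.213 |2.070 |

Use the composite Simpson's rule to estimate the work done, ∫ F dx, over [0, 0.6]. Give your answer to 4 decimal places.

h = 0.1, n = 6.
(h/3)·[y₀ + 4y₁ + 2y₂ + 4y₃ + 2y₄ + 4y₅ + y₆] = 0.033333·(44.448) = 1.4816.

1.4816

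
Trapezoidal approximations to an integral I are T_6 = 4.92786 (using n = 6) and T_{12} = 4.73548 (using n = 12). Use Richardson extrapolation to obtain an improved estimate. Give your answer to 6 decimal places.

R = (4·T_{12} − T_6) / 3 = (4·4.73548 − 4.92786)/3 = (14.01406)/3 = 4.671353.

4.671353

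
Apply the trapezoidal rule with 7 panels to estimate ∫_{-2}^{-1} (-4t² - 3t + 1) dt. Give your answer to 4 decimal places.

-3.8469

h = (-1 − (-2))/7 = 0.142857.
Nodes t₀,…,t₇ = -2, -1.857143, -1.714286, -1.571429, -1.428571, -1.285714, -1.142857, -1.
f(t) = -4t² - 3t + 1: f₀=-9, f₁=-7.224490, f₂=-5.612245, f₃=-4.163265, f₄=-2.877551, f₅=-1.755102, f₆=-0.795918, f₇=0.
(h/2)·[f₀ + 2f₁ + 2f₂ + 2f₃ + 2f₄ + 2f₅ + 2f₆ + f₇] = 0.071429·(-53.857143) = -3.8469.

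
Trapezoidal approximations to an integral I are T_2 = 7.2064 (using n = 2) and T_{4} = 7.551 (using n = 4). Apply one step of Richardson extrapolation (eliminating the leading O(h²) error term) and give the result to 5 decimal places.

R = (4·T_{4} − T_2) / 3 = (4·7.551 − 7.2064)/3 = (22.9976)/3 = 7.66587.

7.66587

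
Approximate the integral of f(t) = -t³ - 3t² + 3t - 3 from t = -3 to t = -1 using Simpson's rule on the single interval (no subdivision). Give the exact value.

S = (b−a)/6 · [f(-3) + 4f(-2) + f(-1)] = 0.333333·[(-12) + 4·(-13) + (-8)] = -24.

-24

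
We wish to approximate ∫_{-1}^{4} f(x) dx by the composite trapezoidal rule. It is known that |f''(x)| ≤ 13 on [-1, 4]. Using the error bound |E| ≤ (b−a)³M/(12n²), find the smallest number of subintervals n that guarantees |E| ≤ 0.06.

48

Need 1625/(12n²) ≤ 0.06.
n² ≥ 1625/(12·0.06) = 2256.94 ⇒ n ≥ 47.5073, so the smallest n is 48.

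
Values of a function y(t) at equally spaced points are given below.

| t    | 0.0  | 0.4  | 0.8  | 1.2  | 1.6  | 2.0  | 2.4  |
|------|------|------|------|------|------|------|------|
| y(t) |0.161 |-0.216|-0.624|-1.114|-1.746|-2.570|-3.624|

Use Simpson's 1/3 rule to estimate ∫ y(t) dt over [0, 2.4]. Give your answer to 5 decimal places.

h = 0.4, n = 6.
(h/3)·[y₀ + 4y₁ + 2y₂ + 4y₃ + 2y₄ + 4y₅ + y₆] = 0.133333·(-23.803) = -3.17373.

-3.17373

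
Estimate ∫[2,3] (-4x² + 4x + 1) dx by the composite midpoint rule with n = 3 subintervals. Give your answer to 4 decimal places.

-14.2963

h = (3 − 2)/3 = 0.333333.
Midpoints m₁,…,m₃ = 2.166667, 2.5, 2.833333.
f(m₁)=-9.111111, f(m₂)=-14, f(m₃)=-19.777778.
h·[f(m₁) + f(m₂) + f(m₃)] = 0.333333·(-42.888889) = -14.2963.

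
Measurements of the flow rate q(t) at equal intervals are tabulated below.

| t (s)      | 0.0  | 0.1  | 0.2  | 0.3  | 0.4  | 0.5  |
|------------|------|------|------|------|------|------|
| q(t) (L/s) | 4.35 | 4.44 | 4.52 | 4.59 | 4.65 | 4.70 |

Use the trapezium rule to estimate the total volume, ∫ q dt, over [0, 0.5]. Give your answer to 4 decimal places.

h = 0.1, n = 5.
(h/2)·[y₀ + 2y₁ + 2y₂ + 2y₃ + 2y₄ + y₅] = 0.05·(45.45) = 2.2725.

2.2725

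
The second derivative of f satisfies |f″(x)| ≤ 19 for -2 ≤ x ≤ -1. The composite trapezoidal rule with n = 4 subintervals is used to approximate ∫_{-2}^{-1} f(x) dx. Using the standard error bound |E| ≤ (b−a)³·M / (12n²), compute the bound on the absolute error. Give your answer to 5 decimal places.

|E| ≤ (1)³·19 / (12·4²) = 19/192 = 0.09896.

0.09896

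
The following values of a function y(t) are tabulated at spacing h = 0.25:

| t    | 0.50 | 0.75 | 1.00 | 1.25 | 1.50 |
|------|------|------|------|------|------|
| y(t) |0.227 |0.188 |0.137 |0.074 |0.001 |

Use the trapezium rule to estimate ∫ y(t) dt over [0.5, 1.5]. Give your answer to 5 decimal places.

0.12825

h = 0.25, n = 4.
(h/2)·[y₀ + 2y₁ + 2y₂ + 2y₃ + y₄] = 0.125·(1.026) = 0.12825.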